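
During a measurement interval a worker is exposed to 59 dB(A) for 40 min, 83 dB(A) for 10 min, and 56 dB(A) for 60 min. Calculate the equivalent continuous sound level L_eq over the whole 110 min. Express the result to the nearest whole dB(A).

Weight each interval's intensity by its duration and average over T = 110 min:
Σ tᵢ·10^(Lᵢ/10) = 40·10^(59/10) + 10·10^(83/10) + 60·10^(56/10) = 2.051e+09.
L_eq = 10·log₁₀(2.051e+09/110) = 72.71 dB(A).

73 dB(A)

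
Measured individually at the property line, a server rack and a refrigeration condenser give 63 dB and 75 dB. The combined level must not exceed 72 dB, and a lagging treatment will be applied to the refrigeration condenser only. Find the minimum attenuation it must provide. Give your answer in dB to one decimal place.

3.6 dB

The untreated sources together contribute 10^(63/10) = 1.995e+06, i.e. 63.00 dB.
The limit corresponds to 10^(72/10) = 1.585e+07; subtracting the fixed part leaves 1.385e+07 for the refrigeration condenser, i.e. 71.42 dB.
So the refrigeration condenser must be reduced from 75 to 71.42 dB: IL = 3.58 dB.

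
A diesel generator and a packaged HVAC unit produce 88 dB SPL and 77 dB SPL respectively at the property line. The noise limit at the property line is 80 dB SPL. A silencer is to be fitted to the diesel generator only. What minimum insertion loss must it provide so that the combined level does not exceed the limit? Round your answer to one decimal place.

11.0 dB

Fixed contribution from the other source: Σ 10^(L/10) = 10^(77/10) = 5.012e+07 (77.00 dB SPL).
The limit corresponds to 10^(80/10) = 1.000e+08; subtracting the fixed part leaves 4.988e+07 for the diesel generator, i.e. 76.98 dB SPL.
Required insertion loss = 88 − 76.98 = 11.02 dB.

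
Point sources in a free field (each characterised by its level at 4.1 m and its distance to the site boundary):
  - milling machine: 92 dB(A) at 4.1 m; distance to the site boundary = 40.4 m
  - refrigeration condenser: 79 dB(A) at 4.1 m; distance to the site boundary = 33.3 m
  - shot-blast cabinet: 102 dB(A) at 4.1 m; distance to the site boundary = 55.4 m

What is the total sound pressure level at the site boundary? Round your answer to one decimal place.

Propagate each source to the receiver with L = L_ref − 20·log₁₀(r/r_ref), then add intensities.
milling machine: 92 − 20·log₁₀(40.4/4.1) = 92 − 19.87 = 72.13 dB(A).
refrigeration condenser: 79 − 20·log₁₀(33.3/4.1) = 79 − 18.19 = 60.81 dB(A).
shot-blast cabinet: 102 − 20·log₁₀(55.4/4.1) = 102 − 22.61 = 79.39 dB(A).
Σ 10^(L/10) = 1.043e+08 → L_total = 10·log₁₀(1.043e+08) = 80.18 dB(A).

80.2 dB(A)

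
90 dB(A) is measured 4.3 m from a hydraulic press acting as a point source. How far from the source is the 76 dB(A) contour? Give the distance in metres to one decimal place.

21.6 m

The 14.0 dB drop corresponds to a distance ratio of 10^(14.0/20) for a point source.
r₂ = 4.3·10^((90−76)/20) = 4.3·10^(14.0/20) = 21.55 m.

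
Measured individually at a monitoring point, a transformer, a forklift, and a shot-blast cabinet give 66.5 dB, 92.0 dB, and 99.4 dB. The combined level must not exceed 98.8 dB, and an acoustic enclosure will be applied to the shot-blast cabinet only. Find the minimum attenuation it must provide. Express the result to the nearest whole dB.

2 dB

Everything except the shot-blast cabinet sums to 10^(66.5/10) + 10^(92.0/10) = 1.589e+09 in linear terms, 92.01 dB.
The limit corresponds to 10^(98.8/10) = 7.586e+09; subtracting the fixed part leaves 5.996e+09 for the shot-blast cabinet, i.e. 97.78 dB.
So the shot-blast cabinet must be reduced from 99.4 to 97.78 dB: IL = 1.62 dB.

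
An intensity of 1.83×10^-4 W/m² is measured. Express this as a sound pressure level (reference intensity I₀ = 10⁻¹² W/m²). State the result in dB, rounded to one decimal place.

Dividing by I₀ shifts the exponent by 12: I/I₀ = 1.83×10^8.
L = 10·(0.2625 + 8) = 82.62 dB.

82.6 dB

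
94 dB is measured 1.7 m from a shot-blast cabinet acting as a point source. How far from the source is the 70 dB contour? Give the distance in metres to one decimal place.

Point-source spreading drops the level by 20·log₁₀(r₂/r₁); inverting, r₂/r₁ = 10^(ΔL/20).
r₂ = 1.7·10^((94−70)/20) = 1.7·10^(24.0/20) = 26.94 m.

26.9 m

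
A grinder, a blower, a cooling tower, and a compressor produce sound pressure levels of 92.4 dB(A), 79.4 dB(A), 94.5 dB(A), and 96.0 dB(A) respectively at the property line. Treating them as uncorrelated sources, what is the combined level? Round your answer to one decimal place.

Incoherent sources combine by intensity addition: L_total = 10·log₁₀(Σ 10^(L_i/10)).
Σ 10^(L/10) = 10^(92.4/10) + 10^(79.4/10) + 10^(94.5/10) + 10^(96.0/10) = 8.624e+09.
L_total = 10·log₁₀(8.624e+09) = 99.36 dB(A).

99.4 dB(A)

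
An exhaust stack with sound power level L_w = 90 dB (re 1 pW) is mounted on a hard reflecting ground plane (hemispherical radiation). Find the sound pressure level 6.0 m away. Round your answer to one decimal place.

66.5 dB

Free-field hemispherical radiation: L_p = L_w − 10·log₁₀(2π·r²), r = 6.0 m.
2π·r² = 226.2 m², 10·log₁₀ of that is 23.545 dB.
L_p = 90 − 23.545 = 66.46 dB.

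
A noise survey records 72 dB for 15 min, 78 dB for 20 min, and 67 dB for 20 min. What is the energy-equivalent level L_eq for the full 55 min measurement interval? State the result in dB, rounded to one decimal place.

74.6 dB

L_eq = 10·log₁₀[(1/T)·Σ tᵢ·10^(Lᵢ/10)] with T = 55 min.
Σ tᵢ·10^(Lᵢ/10) = 15·10^(72/10) + 20·10^(78/10) + 20·10^(67/10) = 1.600e+09.
L_eq = 10·log₁₀(1.600e+09/55) = 74.64 dB.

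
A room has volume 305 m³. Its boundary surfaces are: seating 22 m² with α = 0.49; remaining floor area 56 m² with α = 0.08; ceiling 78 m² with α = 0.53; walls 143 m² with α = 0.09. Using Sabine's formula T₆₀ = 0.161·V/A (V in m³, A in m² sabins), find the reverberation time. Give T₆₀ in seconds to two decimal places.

0.71 s

Total absorption A = 22·0.49 + 56·0.08 + 78·0.53 + 143·0.09 = 69.47 m² sabins.
T₆₀ = 0.161·V/A = 0.161·305/69.47 = 0.707 s.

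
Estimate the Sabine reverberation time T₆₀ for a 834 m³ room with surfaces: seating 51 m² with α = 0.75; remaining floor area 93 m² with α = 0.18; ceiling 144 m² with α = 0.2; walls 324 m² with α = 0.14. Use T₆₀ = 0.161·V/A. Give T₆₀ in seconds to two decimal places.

Total absorption A = 51·0.75 + 93·0.18 + 144·0.2 + 324·0.14 = 129.15 m² sabins.
T₆₀ = 0.161·V/A = 0.161·834/129.15 = 1.040 s.

1.04 s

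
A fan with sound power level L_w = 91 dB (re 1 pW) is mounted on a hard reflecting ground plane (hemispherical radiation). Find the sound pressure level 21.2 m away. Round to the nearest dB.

L_p = L_w − 10·log₁₀(2π·r²) with r = 21.2 m.
2π·r² = 2824 m², 10·log₁₀ of that is 34.509 dB.
L_p = 91 − 34.509 = 56.49 dB.

56 dB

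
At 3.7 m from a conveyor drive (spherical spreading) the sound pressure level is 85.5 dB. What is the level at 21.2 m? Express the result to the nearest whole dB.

For a point source, L₂ = L₁ − 20·log₁₀(r₂/r₁).
L₂ = 85.5 − 20·log₁₀(21.2/3.7) = 85.5 − 15.163 = 70.34 dB.

70 dB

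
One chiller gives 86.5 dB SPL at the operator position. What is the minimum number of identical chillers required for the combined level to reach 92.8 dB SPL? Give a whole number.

The shortfall is 92.8 − 86.5 = 6.3 dB, and N units add 10·log₁₀ N, so need 10·log₁₀ N ≥ 6.3.
N ≥ 10^(6.3/10) = 4.266, so N = 5.

5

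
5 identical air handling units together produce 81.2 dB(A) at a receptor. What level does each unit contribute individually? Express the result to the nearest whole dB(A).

74 dB(A)

Dividing the total intensity by 5 lowers the level by 10·log₁₀ 5 = 6.990 dB: L₁ = 81.2 − 6.990.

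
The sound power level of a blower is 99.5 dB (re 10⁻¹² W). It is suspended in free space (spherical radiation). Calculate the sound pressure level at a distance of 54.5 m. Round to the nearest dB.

54 dB

The power spreads over a sphere of area 4π·r², so L_p = L_w − 10·log₁₀(4π·r²).
4π·r² = 3.733e+04 m², 10·log₁₀ of that is 45.720 dB.
L_p = 99.5 − 45.720 = 53.78 dB.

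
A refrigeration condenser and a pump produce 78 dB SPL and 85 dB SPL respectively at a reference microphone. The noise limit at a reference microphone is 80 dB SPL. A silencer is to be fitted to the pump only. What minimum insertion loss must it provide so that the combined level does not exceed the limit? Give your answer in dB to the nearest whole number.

Fixed contribution from the other source: Σ 10^(L/10) = 10^(78/10) = 6.310e+07 (78.00 dB SPL).
The limit corresponds to 10^(80/10) = 1.000e+08; subtracting the fixed part leaves 3.690e+07 for the pump, i.e. 75.67 dB SPL.
So the pump must be reduced from 85 to 75.67 dB SPL: IL = 9.33 dB.

9 dB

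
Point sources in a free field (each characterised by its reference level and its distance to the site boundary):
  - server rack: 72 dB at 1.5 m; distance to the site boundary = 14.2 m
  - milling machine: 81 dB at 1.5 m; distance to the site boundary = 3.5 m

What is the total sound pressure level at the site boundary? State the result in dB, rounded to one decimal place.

73.7 dB

First find each source's level at the receiver (point-source: −20·log₁₀(r/r_ref)), then combine on an intensity basis.
server rack: 72 − 20·log₁₀(14.2/1.5) = 72 − 19.52 = 52.48 dB.
milling machine: 81 − 20·log₁₀(3.5/1.5) = 81 − 7.36 = 73.64 dB.
Σ 10^(L/10) = 2.330e+07 → L_total = 10·log₁₀(2.330e+07) = 73.67 dB.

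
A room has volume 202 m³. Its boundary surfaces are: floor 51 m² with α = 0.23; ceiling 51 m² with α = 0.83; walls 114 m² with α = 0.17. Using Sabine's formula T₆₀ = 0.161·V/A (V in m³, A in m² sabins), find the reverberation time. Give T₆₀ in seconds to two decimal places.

Total absorption A = 51·0.23 + 51·0.83 + 114·0.17 = 73.44 m² sabins.
T₆₀ = 0.161 × 202 / 73.44 = 0.443 s.

0.44 s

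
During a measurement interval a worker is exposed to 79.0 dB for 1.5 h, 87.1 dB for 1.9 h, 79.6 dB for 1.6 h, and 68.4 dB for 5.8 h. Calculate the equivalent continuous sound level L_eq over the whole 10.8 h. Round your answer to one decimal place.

Weight each interval's intensity by its duration and average over T = 10.8 h:
Σ tᵢ·10^(Lᵢ/10) = 1.5·10^(79.0/10) + 1.9·10^(87.1/10) + 1.6·10^(79.6/10) + 5.8·10^(68.4/10) = 1.280e+09.
L_eq = 10·log₁₀(1.280e+09/10.8) = 80.74 dB.

80.7 dB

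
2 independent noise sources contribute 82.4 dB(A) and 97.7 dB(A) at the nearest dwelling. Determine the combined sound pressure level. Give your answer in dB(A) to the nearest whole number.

Incoherent sources combine by intensity addition: L_total = 10·log₁₀(Σ 10^(L_i/10)).
Σ 10^(L/10) = 10^(82.4/10) + 10^(97.7/10) = 6.062e+09.
L_total = 10·log₁₀(6.062e+09) = 97.83 dB(A).

98 dB(A)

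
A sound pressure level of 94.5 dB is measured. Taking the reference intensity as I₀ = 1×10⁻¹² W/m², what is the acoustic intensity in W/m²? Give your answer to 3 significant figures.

I = I₀·10^(L/10) = 10⁻¹² × 10^(94.5/10) = 10^(-2.550).

0.00282 W/m²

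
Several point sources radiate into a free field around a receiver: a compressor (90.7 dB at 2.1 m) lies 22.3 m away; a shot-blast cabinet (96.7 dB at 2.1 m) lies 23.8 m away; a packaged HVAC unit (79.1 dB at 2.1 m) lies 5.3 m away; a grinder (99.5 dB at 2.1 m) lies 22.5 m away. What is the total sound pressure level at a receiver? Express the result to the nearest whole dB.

First find each source's level at the receiver (point-source: −20·log₁₀(r/r_ref)), then combine on an intensity basis.
compressor: 90.7 − 20·log₁₀(22.3/2.1) = 90.7 − 20.52 = 70.18 dB.
shot-blast cabinet: 96.7 − 20·log₁₀(23.8/2.1) = 96.7 − 21.09 = 75.61 dB.
packaged HVAC unit: 79.1 − 20·log₁₀(5.3/2.1) = 79.1 − 8.04 = 71.06 dB.
grinder: 99.5 − 20·log₁₀(22.5/2.1) = 99.5 − 20.60 = 78.90 dB.
Σ 10^(L/10) = 1.372e+08 → L_total = 10·log₁₀(1.372e+08) = 81.37 dB.

81 dB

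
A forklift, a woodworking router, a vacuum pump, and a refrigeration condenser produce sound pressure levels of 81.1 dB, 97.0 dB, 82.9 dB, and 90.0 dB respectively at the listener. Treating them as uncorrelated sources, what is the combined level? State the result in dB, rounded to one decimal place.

Incoherent sources combine by intensity addition: L_total = 10·log₁₀(Σ 10^(L_i/10)).
Σ 10^(L/10) = 10^(81.1/10) + 10^(97.0/10) + 10^(82.9/10) + 10^(90.0/10) = 6.336e+09.
L_total = 10·log₁₀(6.336e+09) = 98.02 dB.

98.0 dB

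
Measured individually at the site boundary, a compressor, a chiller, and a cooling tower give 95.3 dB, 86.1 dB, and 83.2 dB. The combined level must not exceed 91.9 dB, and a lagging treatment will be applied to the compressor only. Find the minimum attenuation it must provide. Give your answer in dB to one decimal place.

Fixed contribution from the other sources: Σ 10^(L/10) = 10^(86.1/10) + 10^(83.2/10) = 6.163e+08 (87.90 dB).
The limit corresponds to 10^(91.9/10) = 1.549e+09; subtracting the fixed part leaves 9.325e+08 for the compressor, i.e. 89.70 dB.
So the compressor must be reduced from 95.3 to 89.70 dB: IL = 5.60 dB.

5.6 dB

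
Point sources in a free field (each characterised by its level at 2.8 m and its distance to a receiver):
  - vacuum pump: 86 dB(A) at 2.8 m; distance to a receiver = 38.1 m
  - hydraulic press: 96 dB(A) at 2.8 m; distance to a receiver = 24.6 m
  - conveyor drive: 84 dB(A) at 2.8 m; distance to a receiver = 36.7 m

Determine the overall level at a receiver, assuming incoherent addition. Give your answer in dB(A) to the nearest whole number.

Apply inverse-square spreading to bring every level to the receiver, then sum 10^(L/10).
vacuum pump: 86 − 20·log₁₀(38.1/2.8) = 86 − 22.68 = 63.32 dB(A).
hydraulic press: 96 − 20·log₁₀(24.6/2.8) = 96 − 18.88 = 77.12 dB(A).
conveyor drive: 84 − 20·log₁₀(36.7/2.8) = 84 − 22.35 = 61.65 dB(A).
Σ 10^(L/10) = 5.519e+07 → L_total = 10·log₁₀(5.519e+07) = 77.42 dB(A).

77 dB(A)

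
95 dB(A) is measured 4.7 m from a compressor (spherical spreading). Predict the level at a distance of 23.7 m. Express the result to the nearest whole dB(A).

81 dB(A)

Point-source attenuation: ΔL = 20·log₁₀(r₂/r₁) = 20·log₁₀(23.7/4.7) = 14.053 dB.
L₂ = 95 − 20·log₁₀(23.7/4.7) = 95 − 14.053 = 80.95 dB(A).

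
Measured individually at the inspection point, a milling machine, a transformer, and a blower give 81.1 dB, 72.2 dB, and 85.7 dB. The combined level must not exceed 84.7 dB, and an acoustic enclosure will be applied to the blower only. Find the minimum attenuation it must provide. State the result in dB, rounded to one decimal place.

Everything except the blower sums to 10^(81.1/10) + 10^(72.2/10) = 1.454e+08 in linear terms, 81.63 dB.
The limit corresponds to 10^(84.7/10) = 2.951e+08; subtracting the fixed part leaves 1.497e+08 for the blower, i.e. 81.75 dB.
Required insertion loss = 85.7 − 81.75 = 3.95 dB.

3.9 dB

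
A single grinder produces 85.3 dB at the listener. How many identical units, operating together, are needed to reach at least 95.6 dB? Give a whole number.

11

N identical sources give L₁ + 10·log₁₀ N, so require 10·log₁₀ N ≥ 95.6 − 85.3 = 10.3 dB.
N ≥ 10^(10.3/10) = 10.715, so N = 11.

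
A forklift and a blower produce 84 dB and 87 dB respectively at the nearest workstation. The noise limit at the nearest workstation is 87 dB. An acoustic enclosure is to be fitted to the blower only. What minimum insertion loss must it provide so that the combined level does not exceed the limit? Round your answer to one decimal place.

3.0 dB

Fixed contribution from the other source: Σ 10^(L/10) = 10^(84/10) = 2.512e+08 (84.00 dB).
The limit corresponds to 10^(87/10) = 5.012e+08; subtracting the fixed part leaves 2.500e+08 for the blower, i.e. 83.98 dB.
Required insertion loss = 87 − 83.98 = 3.02 dB.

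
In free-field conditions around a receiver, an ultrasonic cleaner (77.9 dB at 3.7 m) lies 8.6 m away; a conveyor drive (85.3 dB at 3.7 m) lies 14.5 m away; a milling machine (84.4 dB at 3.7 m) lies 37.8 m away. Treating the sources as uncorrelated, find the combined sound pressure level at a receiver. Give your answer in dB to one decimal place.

75.6 dB

First find each source's level at the receiver (point-source: −20·log₁₀(r/r_ref)), then combine on an intensity basis.
ultrasonic cleaner: 77.9 − 20·log₁₀(8.6/3.7) = 77.9 − 7.33 = 70.57 dB.
conveyor drive: 85.3 − 20·log₁₀(14.5/3.7) = 85.3 − 11.86 = 73.44 dB.
milling machine: 84.4 − 20·log₁₀(37.8/3.7) = 84.4 − 20.19 = 64.21 dB.
Σ 10^(L/10) = 3.612e+07 → L_total = 10·log₁₀(3.612e+07) = 75.58 dB.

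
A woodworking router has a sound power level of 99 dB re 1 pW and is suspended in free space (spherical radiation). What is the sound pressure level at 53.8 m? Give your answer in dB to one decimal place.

The power spreads over a sphere of area 4π·r², so L_p = L_w − 10·log₁₀(4π·r²).
4π·r² = 3.637e+04 m², 10·log₁₀ of that is 45.608 dB.
L_p = 99 − 45.608 = 53.39 dB.

53.4 dB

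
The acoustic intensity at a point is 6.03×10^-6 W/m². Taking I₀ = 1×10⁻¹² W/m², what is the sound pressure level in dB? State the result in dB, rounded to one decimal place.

67.8 dB

Dividing by I₀ shifts the exponent by 12: I/I₀ = 6.03×10^6.
L = 10·(0.7803 + 6) = 67.80 dB.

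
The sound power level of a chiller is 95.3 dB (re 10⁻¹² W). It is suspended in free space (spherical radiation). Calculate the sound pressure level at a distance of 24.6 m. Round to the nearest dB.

The power spreads over a sphere of area 4π·r², so L_p = L_w − 10·log₁₀(4π·r²).
4π·r² = 7605 m², 10·log₁₀ of that is 38.811 dB.
L_p = 95.3 − 38.811 = 56.49 dB.

56 dB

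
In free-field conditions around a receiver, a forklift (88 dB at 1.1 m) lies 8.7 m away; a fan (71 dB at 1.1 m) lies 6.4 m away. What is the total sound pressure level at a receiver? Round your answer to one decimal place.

70.2 dB

Propagate each source to the receiver with L = L_ref − 20·log₁₀(r/r_ref), then add intensities.
forklift: 88 − 20·log₁₀(8.7/1.1) = 88 − 17.96 = 70.04 dB.
fan: 71 − 20·log₁₀(6.4/1.1) = 71 − 15.30 = 55.70 dB.
Σ 10^(L/10) = 1.046e+07 → L_total = 10·log₁₀(1.046e+07) = 70.19 dB.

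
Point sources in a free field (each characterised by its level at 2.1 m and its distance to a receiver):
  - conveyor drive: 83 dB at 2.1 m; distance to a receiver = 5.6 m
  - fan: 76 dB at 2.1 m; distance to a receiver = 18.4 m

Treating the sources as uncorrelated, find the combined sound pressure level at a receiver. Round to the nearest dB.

Propagate each source to the receiver with L = L_ref − 20·log₁₀(r/r_ref), then add intensities.
conveyor drive: 83 − 20·log₁₀(5.6/2.1) = 83 − 8.52 = 74.48 dB.
fan: 76 − 20·log₁₀(18.4/2.1) = 76 − 18.85 = 57.15 dB.
Σ 10^(L/10) = 2.858e+07 → L_total = 10·log₁₀(2.858e+07) = 74.56 dB.

75 dB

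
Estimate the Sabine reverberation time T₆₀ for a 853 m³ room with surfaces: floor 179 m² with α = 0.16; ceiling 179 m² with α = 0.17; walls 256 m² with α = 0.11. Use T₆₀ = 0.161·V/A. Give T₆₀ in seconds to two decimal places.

1.57 s

Summing Sᵢαᵢ: 179·0.16 + 179·0.17 + 256·0.11 = 87.23 m².
T₆₀ = 0.161·V/A = 0.161·853/87.23 = 1.574 s.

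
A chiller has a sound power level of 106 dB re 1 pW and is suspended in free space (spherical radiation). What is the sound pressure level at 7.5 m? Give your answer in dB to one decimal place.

77.5 dB

The power spreads over a sphere of area 4π·r², so L_p = L_w − 10·log₁₀(4π·r²).
4π·r² = 706.9 m², 10·log₁₀ of that is 28.493 dB.
L_p = 106 − 28.493 = 77.51 dB.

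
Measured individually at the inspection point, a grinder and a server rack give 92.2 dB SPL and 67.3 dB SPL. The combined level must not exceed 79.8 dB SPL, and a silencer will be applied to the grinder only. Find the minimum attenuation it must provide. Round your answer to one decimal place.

The untreated sources together contribute 10^(67.3/10) = 5.370e+06, i.e. 67.30 dB SPL.
The limit corresponds to 10^(79.8/10) = 9.550e+07; subtracting the fixed part leaves 9.013e+07 for the grinder, i.e. 79.55 dB SPL.
So the grinder must be reduced from 92.2 to 79.55 dB SPL: IL = 12.65 dB.

12.7 dB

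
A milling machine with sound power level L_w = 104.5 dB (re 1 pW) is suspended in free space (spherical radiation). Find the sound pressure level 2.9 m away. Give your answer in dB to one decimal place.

84.3 dB

Free-field spherical radiation: L_p = L_w − 10·log₁₀(4π·r²), r = 2.9 m.
4π·r² = 105.7 m², 10·log₁₀ of that is 20.240 dB.
L_p = 104.5 − 20.240 = 84.26 dB.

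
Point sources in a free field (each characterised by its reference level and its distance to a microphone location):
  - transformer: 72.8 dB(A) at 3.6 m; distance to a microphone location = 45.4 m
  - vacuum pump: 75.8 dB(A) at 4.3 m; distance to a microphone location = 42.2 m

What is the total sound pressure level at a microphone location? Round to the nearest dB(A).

57 dB(A)

Propagate each source to the receiver with L = L_ref − 20·log₁₀(r/r_ref), then add intensities.
transformer: 72.8 − 20·log₁₀(45.4/3.6) = 72.8 − 22.02 = 50.78 dB(A).
vacuum pump: 75.8 − 20·log₁₀(42.2/4.3) = 75.8 − 19.84 = 55.96 dB(A).
Σ 10^(L/10) = 5.146e+05 → L_total = 10·log₁₀(5.146e+05) = 57.11 dB(A).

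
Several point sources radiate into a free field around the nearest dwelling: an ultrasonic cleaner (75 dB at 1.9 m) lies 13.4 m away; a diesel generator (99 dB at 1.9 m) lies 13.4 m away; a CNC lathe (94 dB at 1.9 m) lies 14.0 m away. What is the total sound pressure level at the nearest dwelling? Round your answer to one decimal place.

83.2 dB

Apply inverse-square spreading to bring every level to the receiver, then sum 10^(L/10).
ultrasonic cleaner: 75 − 20·log₁₀(13.4/1.9) = 75 − 16.97 = 58.03 dB.
diesel generator: 99 − 20·log₁₀(13.4/1.9) = 99 − 16.97 = 82.03 dB.
CNC lathe: 94 − 20·log₁₀(14.0/1.9) = 94 − 17.35 = 76.65 dB.
Σ 10^(L/10) = 2.066e+08 → L_total = 10·log₁₀(2.066e+08) = 83.15 dB.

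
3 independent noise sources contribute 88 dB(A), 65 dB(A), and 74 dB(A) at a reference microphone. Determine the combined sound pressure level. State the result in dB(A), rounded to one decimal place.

88.2 dB(A)

For uncorrelated sources the intensities add, so convert each level to linear form, sum, and take 10·log₁₀ of the total.
Σ 10^(L/10) = 10^(88/10) + 10^(65/10) + 10^(74/10) = 6.592e+08.
L_total = 10·log₁₀(6.592e+08) = 88.19 dB(A).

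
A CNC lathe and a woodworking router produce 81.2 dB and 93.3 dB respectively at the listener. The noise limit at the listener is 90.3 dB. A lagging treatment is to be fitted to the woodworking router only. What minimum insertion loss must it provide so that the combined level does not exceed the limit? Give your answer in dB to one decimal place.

3.6 dB

Fixed contribution from the other source: Σ 10^(L/10) = 10^(81.2/10) = 1.318e+08 (81.20 dB).
To meet 90.3 dB overall, the treated woodworking router may contribute at most 10^(90.3/10) − 1.318e+08 = 9.397e+08, i.e. 89.73 dB.
Required insertion loss = 93.3 − 89.73 = 3.57 dB.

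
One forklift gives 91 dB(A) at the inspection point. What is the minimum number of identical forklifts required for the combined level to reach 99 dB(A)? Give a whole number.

7

Need L₁ + 10·log₁₀ N ≥ 99, i.e. log₁₀ N ≥ 0.80.
N ≥ 10^(8.0/10) = 6.310, so N = 7.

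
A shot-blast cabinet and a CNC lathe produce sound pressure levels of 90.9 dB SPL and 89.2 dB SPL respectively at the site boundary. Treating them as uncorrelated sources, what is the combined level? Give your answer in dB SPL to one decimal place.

For uncorrelated sources the intensities add, so convert each level to linear form, sum, and take 10·log₁₀ of the total.
Σ 10^(L/10) = 10^(90.9/10) + 10^(89.2/10) = 2.062e+09.
L_total = 10·log₁₀(2.062e+09) = 93.14 dB SPL.

93.1 dB SPL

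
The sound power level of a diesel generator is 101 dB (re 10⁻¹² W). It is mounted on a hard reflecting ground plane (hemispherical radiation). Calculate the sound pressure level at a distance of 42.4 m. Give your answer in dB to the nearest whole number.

60 dB

The power spreads over a hemisphere of area 2π·r², so L_p = L_w − 10·log₁₀(2π·r²).
2π·r² = 1.13e+04 m², 10·log₁₀ of that is 40.529 dB.
L_p = 101 − 40.529 = 60.47 dB.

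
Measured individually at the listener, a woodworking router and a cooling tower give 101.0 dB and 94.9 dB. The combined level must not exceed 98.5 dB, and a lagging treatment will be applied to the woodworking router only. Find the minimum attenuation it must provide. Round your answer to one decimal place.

5.0 dB

The untreated sources together contribute 10^(94.9/10) = 3.090e+09, i.e. 94.90 dB.
To meet 98.5 dB overall, the treated woodworking router may contribute at most 10^(98.5/10) − 3.090e+09 = 3.989e+09, i.e. 96.01 dB.
Required insertion loss = 101.0 − 96.01 = 4.99 dB.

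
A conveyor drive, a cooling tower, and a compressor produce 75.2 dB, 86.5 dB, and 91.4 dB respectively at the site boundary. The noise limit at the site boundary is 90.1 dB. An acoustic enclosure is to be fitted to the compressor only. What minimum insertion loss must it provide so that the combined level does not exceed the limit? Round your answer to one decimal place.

4.0 dB

The untreated sources together contribute 10^(75.2/10) + 10^(86.5/10) = 4.798e+08, i.e. 86.81 dB.
The limit corresponds to 10^(90.1/10) = 1.023e+09; subtracting the fixed part leaves 5.435e+08 for the compressor, i.e. 87.35 dB.
So the compressor must be reduced from 91.4 to 87.35 dB: IL = 4.05 dB.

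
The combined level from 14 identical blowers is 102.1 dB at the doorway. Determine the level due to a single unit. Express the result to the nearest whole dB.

Dividing the total intensity by 14 lowers the level by 10·log₁₀ 14 = 11.461 dB: L₁ = 102.1 − 11.461.

91 dB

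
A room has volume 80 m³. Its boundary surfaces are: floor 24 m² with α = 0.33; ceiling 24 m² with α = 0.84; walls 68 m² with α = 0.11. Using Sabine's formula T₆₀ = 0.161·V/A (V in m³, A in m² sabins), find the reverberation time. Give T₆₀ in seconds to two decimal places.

Summing Sᵢαᵢ: 24·0.33 + 24·0.84 + 68·0.11 = 35.56 m².
T₆₀ = 0.161 × 80 / 35.56 = 0.362 s.

0.36 s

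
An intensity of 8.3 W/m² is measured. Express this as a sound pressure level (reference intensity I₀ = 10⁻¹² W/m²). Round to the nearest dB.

L = 10·log₁₀(I/I₀) = 10·log₁₀(8.3/10⁻¹²) = 10·log₁₀(8.3×10^12).
L = 10·(0.9191 + 12) = 129.19 dB.

129 dB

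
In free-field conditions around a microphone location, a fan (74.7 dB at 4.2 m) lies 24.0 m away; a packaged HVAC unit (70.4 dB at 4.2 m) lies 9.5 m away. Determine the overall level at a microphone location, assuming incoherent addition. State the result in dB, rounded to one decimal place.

64.8 dB

First find each source's level at the receiver (point-source: −20·log₁₀(r/r_ref)), then combine on an intensity basis.
fan: 74.7 − 20·log₁₀(24.0/4.2) = 74.7 − 15.14 = 59.56 dB.
packaged HVAC unit: 70.4 − 20·log₁₀(9.5/4.2) = 70.4 − 7.09 = 63.31 dB.
Σ 10^(L/10) = 3.047e+06 → L_total = 10·log₁₀(3.047e+06) = 64.84 dB.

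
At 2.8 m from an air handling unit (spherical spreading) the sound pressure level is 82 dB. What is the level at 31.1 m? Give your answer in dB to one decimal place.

61.1 dB

Point-source attenuation: ΔL = 20·log₁₀(r₂/r₁) = 20·log₁₀(31.1/2.8) = 20.912 dB.
L₂ = 82 − 20·log₁₀(31.1/2.8) = 82 − 20.912 = 61.09 dB.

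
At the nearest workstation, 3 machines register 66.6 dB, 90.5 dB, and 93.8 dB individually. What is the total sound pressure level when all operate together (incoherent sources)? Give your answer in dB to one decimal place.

95.5 dB

Incoherent sources combine by intensity addition: L_total = 10·log₁₀(Σ 10^(L_i/10)).
Σ 10^(L/10) = 10^(66.6/10) + 10^(90.5/10) + 10^(93.8/10) = 3.525e+09.
L_total = 10·log₁₀(3.525e+09) = 95.47 dB.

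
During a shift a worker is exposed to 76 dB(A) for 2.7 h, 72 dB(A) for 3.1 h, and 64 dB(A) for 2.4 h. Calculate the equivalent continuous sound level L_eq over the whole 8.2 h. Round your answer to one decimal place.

Weight each interval's intensity by its duration and average over T = 8.2 h:
Σ tᵢ·10^(Lᵢ/10) = 2.7·10^(76/10) + 3.1·10^(72/10) + 2.4·10^(64/10) = 1.626e+08.
L_eq = 10·log₁₀(1.626e+08/8.2) = 72.97 dB(A).

73.0 dB(A)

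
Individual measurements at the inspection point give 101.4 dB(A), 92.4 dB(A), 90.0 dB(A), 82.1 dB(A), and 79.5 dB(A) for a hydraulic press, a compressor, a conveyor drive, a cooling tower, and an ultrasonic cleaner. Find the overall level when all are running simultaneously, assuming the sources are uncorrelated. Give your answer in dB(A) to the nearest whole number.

Incoherent sources combine by intensity addition: L_total = 10·log₁₀(Σ 10^(L_i/10)).
Σ 10^(L/10) = 10^(101.4/10) + 10^(92.4/10) + 10^(90.0/10) + 10^(82.1/10) + 10^(79.5/10) = 1.679e+10.
L_total = 10·log₁₀(1.679e+10) = 102.25 dB(A).

102 dB(A)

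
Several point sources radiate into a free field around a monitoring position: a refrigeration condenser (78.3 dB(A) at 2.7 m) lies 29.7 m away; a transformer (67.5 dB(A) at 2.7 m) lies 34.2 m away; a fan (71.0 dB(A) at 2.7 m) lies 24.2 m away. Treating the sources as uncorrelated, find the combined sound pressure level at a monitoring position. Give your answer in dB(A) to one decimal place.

Apply inverse-square spreading to bring every level to the receiver, then sum 10^(L/10).
refrigeration condenser: 78.3 − 20·log₁₀(29.7/2.7) = 78.3 − 20.83 = 57.47 dB(A).
transformer: 67.5 − 20·log₁₀(34.2/2.7) = 67.5 − 22.05 = 45.45 dB(A).
fan: 71.0 − 20·log₁₀(24.2/2.7) = 71.0 − 19.05 = 51.95 dB(A).
Σ 10^(L/10) = 7.505e+05 → L_total = 10·log₁₀(7.505e+05) = 58.75 dB(A).

58.8 dB(A)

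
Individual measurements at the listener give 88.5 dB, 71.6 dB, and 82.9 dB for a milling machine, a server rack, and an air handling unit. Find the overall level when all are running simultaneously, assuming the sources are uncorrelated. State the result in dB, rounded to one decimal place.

For uncorrelated sources the intensities add, so convert each level to linear form, sum, and take 10·log₁₀ of the total.
Σ 10^(L/10) = 10^(88.5/10) + 10^(71.6/10) + 10^(82.9/10) = 9.174e+08.
L_total = 10·log₁₀(9.174e+08) = 89.63 dB.

89.6 dB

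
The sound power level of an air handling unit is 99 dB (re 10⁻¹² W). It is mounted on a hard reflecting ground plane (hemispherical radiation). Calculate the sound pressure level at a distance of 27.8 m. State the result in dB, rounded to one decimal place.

The power spreads over a hemisphere of area 2π·r², so L_p = L_w − 10·log₁₀(2π·r²).
2π·r² = 4856 m², 10·log₁₀ of that is 36.863 dB.
L_p = 99 − 36.863 = 62.14 dB.

62.1 dB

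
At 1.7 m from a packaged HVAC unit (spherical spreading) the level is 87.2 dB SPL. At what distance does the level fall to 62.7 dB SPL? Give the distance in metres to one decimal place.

28.5 m

The 24.5 dB drop corresponds to a distance ratio of 10^(24.5/20) for a point source.
r₂ = 1.7·10^((87.2−62.7)/20) = 1.7·10^(24.5/20) = 28.54 m.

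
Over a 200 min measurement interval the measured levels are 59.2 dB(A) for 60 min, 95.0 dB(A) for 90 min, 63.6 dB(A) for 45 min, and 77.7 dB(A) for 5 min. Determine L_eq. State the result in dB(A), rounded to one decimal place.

91.5 dB(A)

Weight each interval's intensity by its duration and average over T = 200 min:
Σ tᵢ·10^(Lᵢ/10) = 60·10^(59.2/10) + 90·10^(95.0/10) + 45·10^(63.6/10) + 5·10^(77.7/10) = 2.851e+11.
L_eq = 10·log₁₀(2.851e+11/200) = 91.54 dB(A).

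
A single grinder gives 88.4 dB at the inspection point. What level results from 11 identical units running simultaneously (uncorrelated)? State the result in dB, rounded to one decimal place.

N identical incoherent sources raise the level by 10·log₁₀ N.
L_total = 88.4 + 10·log₁₀(11) = 88.4 + 10.414 = 98.81 dB.

98.8 dB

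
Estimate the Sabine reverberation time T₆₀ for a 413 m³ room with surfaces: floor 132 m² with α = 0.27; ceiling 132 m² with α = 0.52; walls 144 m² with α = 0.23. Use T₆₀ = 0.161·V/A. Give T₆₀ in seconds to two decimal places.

0.48 s

Summing Sᵢαᵢ: 132·0.27 + 132·0.52 + 144·0.23 = 137.40 m².
T₆₀ = 0.161 × 413 / 137.40 = 0.484 s.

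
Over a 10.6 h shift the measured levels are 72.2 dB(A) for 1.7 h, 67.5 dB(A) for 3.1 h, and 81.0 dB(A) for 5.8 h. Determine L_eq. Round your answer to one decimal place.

L_eq = 10·log₁₀[(1/T)·Σ tᵢ·10^(Lᵢ/10)] with T = 10.6 h.
Σ tᵢ·10^(Lᵢ/10) = 1.7·10^(72.2/10) + 3.1·10^(67.5/10) + 5.8·10^(81.0/10) = 7.758e+08.
L_eq = 10·log₁₀(7.758e+08/10.6) = 78.64 dB(A).

78.6 dB(A)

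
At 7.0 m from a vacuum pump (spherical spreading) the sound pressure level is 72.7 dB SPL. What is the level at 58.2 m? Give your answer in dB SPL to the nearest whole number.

Point-source attenuation: ΔL = 20·log₁₀(r₂/r₁) = 20·log₁₀(58.2/7.0) = 18.396 dB.
L₂ = 72.7 − 20·log₁₀(58.2/7.0) = 72.7 − 18.396 = 54.30 dB SPL.

54 dB SPL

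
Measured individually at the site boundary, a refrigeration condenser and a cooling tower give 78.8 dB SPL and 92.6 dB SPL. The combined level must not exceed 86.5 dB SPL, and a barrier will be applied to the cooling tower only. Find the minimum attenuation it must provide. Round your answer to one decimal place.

The untreated sources together contribute 10^(78.8/10) = 7.586e+07, i.e. 78.80 dB SPL.
To meet 86.5 dB SPL overall, the treated cooling tower may contribute at most 10^(86.5/10) − 7.586e+07 = 3.708e+08, i.e. 85.69 dB SPL.
Required insertion loss = 92.6 − 85.69 = 6.91 dB.

6.9 dB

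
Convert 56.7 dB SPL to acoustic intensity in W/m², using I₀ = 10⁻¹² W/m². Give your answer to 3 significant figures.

L = 10·log₁₀(I/I₀) ⇒ I = I₀·10^(L/10) = 10⁻¹² × 10^5.67.

4.68e-07 W/m²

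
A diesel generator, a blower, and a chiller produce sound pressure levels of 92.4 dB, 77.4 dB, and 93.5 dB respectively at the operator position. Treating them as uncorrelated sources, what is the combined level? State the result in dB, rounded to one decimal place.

Incoherent sources combine by intensity addition: L_total = 10·log₁₀(Σ 10^(L_i/10)).
Σ 10^(L/10) = 10^(92.4/10) + 10^(77.4/10) + 10^(93.5/10) = 4.031e+09.
L_total = 10·log₁₀(4.031e+09) = 96.05 dB.

96.1 dB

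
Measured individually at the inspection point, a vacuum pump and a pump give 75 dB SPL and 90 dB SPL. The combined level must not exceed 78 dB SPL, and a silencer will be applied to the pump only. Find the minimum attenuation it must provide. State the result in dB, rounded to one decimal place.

15.0 dB

The untreated sources together contribute 10^(75/10) = 3.162e+07, i.e. 75.00 dB SPL.
The limit corresponds to 10^(78/10) = 6.310e+07; subtracting the fixed part leaves 3.147e+07 for the pump, i.e. 74.98 dB SPL.
Required insertion loss = 90 − 74.98 = 15.02 dB.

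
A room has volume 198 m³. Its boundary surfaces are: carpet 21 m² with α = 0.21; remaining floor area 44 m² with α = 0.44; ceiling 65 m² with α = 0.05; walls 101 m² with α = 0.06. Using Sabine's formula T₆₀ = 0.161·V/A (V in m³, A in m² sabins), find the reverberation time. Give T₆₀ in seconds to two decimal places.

0.96 s

Total absorption A = 21·0.21 + 44·0.44 + 65·0.05 + 101·0.06 = 33.08 m² sabins.
T₆₀ = 0.161 × 198 / 33.08 = 0.964 s.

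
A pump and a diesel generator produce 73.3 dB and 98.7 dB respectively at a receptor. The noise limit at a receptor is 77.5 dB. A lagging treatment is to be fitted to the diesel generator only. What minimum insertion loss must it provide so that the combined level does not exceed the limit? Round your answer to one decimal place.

Everything except the diesel generator sums to 10^(73.3/10) = 2.138e+07 in linear terms, 73.30 dB.
To meet 77.5 dB overall, the treated diesel generator may contribute at most 10^(77.5/10) − 2.138e+07 = 3.485e+07, i.e. 75.42 dB.
Required insertion loss = 98.7 − 75.42 = 23.28 dB.

23.3 dB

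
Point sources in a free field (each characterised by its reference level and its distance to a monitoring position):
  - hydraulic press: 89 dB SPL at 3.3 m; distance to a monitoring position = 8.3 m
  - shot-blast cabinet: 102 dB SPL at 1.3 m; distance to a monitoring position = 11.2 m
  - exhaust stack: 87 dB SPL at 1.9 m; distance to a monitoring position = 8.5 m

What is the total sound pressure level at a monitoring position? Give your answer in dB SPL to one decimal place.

Apply inverse-square spreading to bring every level to the receiver, then sum 10^(L/10).
hydraulic press: 89 − 20·log₁₀(8.3/3.3) = 89 − 8.01 = 80.99 dB SPL.
shot-blast cabinet: 102 − 20·log₁₀(11.2/1.3) = 102 − 18.71 = 83.29 dB SPL.
exhaust stack: 87 − 20·log₁₀(8.5/1.9) = 87 − 13.01 = 73.99 dB SPL.
Σ 10^(L/10) = 3.641e+08 → L_total = 10·log₁₀(3.641e+08) = 85.61 dB SPL.

85.6 dB SPL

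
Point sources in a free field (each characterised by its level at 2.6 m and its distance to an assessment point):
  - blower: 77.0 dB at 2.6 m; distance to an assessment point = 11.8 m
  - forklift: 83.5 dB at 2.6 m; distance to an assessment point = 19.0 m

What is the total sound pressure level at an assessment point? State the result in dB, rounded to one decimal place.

Apply inverse-square spreading to bring every level to the receiver, then sum 10^(L/10).
blower: 77.0 − 20·log₁₀(11.8/2.6) = 77.0 − 13.14 = 63.86 dB.
forklift: 83.5 − 20·log₁₀(19.0/2.6) = 83.5 − 17.28 = 66.22 dB.
Σ 10^(L/10) = 6.625e+06 → L_total = 10·log₁₀(6.625e+06) = 68.21 dB.

68.2 dB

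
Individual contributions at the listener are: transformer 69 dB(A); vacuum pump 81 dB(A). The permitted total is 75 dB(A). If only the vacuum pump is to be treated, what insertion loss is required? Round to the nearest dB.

Everything except the vacuum pump sums to 10^(69/10) = 7.943e+06 in linear terms, 69.00 dB(A).
The limit corresponds to 10^(75/10) = 3.162e+07; subtracting the fixed part leaves 2.368e+07 for the vacuum pump, i.e. 73.74 dB(A).
Required insertion loss = 81 − 73.74 = 7.26 dB.

7 dB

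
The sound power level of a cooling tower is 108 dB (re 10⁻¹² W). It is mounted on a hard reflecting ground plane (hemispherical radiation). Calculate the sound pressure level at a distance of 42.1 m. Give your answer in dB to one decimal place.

67.5 dB

Free-field hemispherical radiation: L_p = L_w − 10·log₁₀(2π·r²), r = 42.1 m.
2π·r² = 1.114e+04 m², 10·log₁₀ of that is 40.467 dB.
L_p = 108 − 40.467 = 67.53 dB.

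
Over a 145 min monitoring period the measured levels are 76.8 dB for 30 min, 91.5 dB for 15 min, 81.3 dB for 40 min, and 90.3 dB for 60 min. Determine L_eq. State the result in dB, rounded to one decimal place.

88.0 dB

L_eq = 10·log₁₀[(1/T)·Σ tᵢ·10^(Lᵢ/10)] with T = 145 min.
Σ tᵢ·10^(Lᵢ/10) = 30·10^(76.8/10) + 15·10^(91.5/10) + 40·10^(81.3/10) + 60·10^(90.3/10) = 9.231e+10.
L_eq = 10·log₁₀(9.231e+10/145) = 88.04 dB.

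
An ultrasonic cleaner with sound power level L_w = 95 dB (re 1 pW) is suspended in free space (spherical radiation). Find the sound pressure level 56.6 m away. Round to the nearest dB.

Free-field spherical radiation: L_p = L_w − 10·log₁₀(4π·r²), r = 56.6 m.
4π·r² = 4.026e+04 m², 10·log₁₀ of that is 46.048 dB.
L_p = 95 − 46.048 = 48.95 dB.

49 dB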